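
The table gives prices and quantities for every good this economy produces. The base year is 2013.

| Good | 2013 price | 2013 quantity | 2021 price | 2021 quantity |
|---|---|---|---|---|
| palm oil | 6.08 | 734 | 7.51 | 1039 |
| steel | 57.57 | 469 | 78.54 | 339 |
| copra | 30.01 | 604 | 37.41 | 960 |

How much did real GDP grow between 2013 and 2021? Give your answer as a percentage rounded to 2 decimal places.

Real GDP 2013 = Nominal GDP 2013 = 6.08·734 + 57.57·469 + 30.01·604 = 49589.09.
Real GDP 2021 (at 2013 prices) = 6.08·1039 + 57.57·339 + 30.01·960 = 54642.95.
Real growth = 54642.95/49589.09 − 1 = 0.1019.

10.19%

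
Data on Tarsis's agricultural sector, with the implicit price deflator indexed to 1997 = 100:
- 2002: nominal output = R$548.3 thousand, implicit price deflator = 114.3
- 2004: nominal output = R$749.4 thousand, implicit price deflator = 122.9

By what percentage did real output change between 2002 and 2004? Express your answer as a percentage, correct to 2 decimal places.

Deflate each year: 2002 → 548.3/1.143 = 479.70; 2004 → 749.4/1.229 = 609.76.
So real output changed by 609.76/479.70 − 1 = 0.2711, i.e. 27.11%.

27.11%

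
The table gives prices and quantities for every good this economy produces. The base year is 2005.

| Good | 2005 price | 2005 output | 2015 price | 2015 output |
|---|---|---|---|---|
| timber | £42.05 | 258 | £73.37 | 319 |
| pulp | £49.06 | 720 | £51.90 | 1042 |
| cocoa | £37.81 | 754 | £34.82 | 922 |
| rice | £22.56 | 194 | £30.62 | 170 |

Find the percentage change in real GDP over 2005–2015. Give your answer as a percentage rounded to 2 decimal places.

30.58%

Real GDP 2005 = Nominal GDP 2005 = 42.05·258 + 49.06·720 + 37.81·754 + 22.56·194 = 79057.48.
Real GDP 2015 (at 2005 prices) = 42.05·319 + 49.06·1042 + 37.81·922 + 22.56·170 = 103230.49.
Real growth = 103230.49/79057.48 − 1 = 0.3058.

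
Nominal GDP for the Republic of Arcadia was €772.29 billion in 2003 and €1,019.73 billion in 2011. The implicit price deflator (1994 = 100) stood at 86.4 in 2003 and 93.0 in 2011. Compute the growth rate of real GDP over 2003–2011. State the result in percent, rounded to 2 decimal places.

Real GDP 2003 = 772.29 / 0.864 = 893.85.
Real GDP 2011 = 1019.73 / 0.930 = 1096.48.
Real growth = 1096.48 / 893.85 − 1 = 0.2267.

22.67%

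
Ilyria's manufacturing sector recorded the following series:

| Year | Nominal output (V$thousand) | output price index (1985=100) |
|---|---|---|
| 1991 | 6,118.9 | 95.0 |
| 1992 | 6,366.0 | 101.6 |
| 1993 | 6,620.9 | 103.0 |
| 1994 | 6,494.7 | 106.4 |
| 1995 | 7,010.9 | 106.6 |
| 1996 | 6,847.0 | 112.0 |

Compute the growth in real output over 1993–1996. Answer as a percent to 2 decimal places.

Real output 1993 = 6620.9/1.030 = 6428.06.
Real output 1996 = 6847.0/1.120 = 6113.39.
Change = 6113.39/6428.06 − 1 = -0.0490.

-4.90%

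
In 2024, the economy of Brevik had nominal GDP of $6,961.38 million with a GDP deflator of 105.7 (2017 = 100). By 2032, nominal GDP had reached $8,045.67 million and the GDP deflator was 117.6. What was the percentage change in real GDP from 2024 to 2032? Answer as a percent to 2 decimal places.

Deflate each year: 2024 → 6961.38/1.057 = 6585.98; 2032 → 8045.67/1.176 = 6841.56.
So real GDP changed by 6841.56/6585.98 − 1 = 0.0388, i.e. 3.88%.

3.88%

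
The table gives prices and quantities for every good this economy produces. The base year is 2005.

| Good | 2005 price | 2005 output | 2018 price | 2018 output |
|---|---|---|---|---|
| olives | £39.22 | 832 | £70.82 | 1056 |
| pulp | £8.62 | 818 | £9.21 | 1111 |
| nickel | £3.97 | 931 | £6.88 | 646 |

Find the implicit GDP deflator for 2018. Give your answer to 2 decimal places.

Nominal GDP 2018 = 70.82·1056 + 9.21·1111 + 6.88·646 = 89462.71.
Real GDP 2018 (at 2005 prices) = 39.22·1056 + 8.62·1111 + 3.97·646 = 53557.76.
Deflator = Nominal/Real × 100 = 89462.71/53557.76 × 100 = 167.040.

167.04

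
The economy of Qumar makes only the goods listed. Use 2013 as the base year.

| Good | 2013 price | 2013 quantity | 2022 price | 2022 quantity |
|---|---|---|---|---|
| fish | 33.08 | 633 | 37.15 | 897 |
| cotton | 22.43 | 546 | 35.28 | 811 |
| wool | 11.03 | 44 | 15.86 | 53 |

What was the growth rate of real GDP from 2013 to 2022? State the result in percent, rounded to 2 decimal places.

43.88%

Real GDP 2013 = Nominal GDP 2013 = 33.08·633 + 22.43·546 + 11.03·44 = 33671.74.
Real GDP 2022 (at 2013 prices) = 33.08·897 + 22.43·811 + 11.03·53 = 48448.08.
Real growth = 48448.08/33671.74 − 1 = 0.4388.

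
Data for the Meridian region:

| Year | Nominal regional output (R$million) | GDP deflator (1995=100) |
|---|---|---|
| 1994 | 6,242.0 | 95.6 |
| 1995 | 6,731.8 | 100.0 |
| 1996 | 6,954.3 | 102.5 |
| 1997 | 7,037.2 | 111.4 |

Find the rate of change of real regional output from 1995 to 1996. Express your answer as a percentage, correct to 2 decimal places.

Real regional output 1995 = 6731.8/1.000 = 6731.80.
Real regional output 1996 = 6954.3/1.025 = 6784.68.
Change = 6784.68/6731.80 − 1 = 0.0079.

0.79%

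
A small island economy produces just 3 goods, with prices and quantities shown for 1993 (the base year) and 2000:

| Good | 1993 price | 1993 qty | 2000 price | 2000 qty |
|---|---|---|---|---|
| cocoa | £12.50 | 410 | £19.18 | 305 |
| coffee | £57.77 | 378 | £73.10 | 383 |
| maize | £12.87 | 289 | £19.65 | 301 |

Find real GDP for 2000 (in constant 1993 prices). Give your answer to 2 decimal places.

£29812.28

Real GDP 2000 = Σ (p_1993 × q_2000) = 12.50·305 + 57.77·383 + 12.87·301 = 29812.28.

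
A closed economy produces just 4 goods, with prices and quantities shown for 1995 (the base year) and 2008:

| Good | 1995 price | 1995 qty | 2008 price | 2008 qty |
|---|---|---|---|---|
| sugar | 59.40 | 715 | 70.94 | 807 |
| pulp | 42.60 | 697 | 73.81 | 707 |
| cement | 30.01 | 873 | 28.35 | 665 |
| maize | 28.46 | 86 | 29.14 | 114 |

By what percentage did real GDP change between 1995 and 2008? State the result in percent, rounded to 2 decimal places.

Real GDP 1995 = Nominal GDP 1995 = 59.40·715 + 42.60·697 + 30.01·873 + 28.46·86 = 100809.49.
Real GDP 2008 (at 1995 prices) = 59.40·807 + 42.60·707 + 30.01·665 + 28.46·114 = 101255.09.
Real growth = 101255.09/100809.49 − 1 = 0.0044.

0.44%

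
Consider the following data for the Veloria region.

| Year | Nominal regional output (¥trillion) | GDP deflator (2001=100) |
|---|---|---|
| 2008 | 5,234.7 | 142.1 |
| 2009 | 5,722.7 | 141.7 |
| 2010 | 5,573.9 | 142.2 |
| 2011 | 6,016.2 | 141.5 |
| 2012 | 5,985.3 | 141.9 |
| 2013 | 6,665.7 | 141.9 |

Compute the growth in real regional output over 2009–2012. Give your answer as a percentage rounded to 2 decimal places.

Real regional output 2009 = 5722.7/1.417 = 4038.60.
Real regional output 2012 = 5985.3/1.419 = 4217.97.
Change = 4217.97/4038.60 − 1 = 0.0444.

4.44%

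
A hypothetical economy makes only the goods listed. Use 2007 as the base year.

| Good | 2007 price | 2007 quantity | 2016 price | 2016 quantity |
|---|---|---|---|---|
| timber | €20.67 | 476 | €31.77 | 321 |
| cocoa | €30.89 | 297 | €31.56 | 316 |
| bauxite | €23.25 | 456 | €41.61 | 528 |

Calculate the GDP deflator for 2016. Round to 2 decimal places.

146.98

Nominal GDP 2016 = 31.77·321 + 31.56·316 + 41.61·528 = 42141.21.
Real GDP 2016 (at 2007 prices) = 20.67·321 + 30.89·316 + 23.25·528 = 28672.31.
Deflator = Nominal/Real × 100 = 42141.21/28672.31 × 100 = 146.975.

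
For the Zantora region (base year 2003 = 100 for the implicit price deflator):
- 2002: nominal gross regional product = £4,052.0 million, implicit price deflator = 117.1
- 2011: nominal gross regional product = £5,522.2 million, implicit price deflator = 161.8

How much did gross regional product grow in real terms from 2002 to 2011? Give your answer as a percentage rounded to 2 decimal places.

-1.37%

Deflate each year: 2002 → 4052.0/1.171 = 3460.29; 2011 → 5522.2/1.618 = 3412.98.
So real gross regional product changed by 3412.98/3460.29 − 1 = -0.0137, i.e. -1.37%.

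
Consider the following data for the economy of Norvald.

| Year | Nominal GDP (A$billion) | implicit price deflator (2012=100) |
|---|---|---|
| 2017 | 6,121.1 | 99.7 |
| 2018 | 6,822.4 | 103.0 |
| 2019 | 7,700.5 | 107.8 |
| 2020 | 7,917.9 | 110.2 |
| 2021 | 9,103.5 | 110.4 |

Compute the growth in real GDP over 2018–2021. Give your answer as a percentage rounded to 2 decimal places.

24.49%

Real GDP 2018 = 6822.4/1.030 = 6623.69.
Real GDP 2021 = 9103.5/1.104 = 8245.92.
Change = 8245.92/6623.69 − 1 = 0.2449.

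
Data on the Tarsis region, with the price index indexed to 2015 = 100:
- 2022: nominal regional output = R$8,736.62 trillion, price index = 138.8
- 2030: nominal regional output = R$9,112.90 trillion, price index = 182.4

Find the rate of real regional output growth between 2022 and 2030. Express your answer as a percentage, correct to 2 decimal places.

Real regional output 2022 = 8736.62 / 1.388 = 6294.39.
Real regional output 2030 = 9112.90 / 1.824 = 4996.11.
Real growth = 4996.11 / 6294.39 − 1 = -0.2063.

-20.63%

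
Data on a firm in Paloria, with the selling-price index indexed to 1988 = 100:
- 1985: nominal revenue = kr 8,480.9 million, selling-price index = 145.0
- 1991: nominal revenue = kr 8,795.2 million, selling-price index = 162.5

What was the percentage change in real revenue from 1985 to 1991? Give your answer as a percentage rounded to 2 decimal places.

-7.46%

Real revenue 1985 = 8480.9 / 1.450 = 5848.90.
Real revenue 1991 = 8795.2 / 1.625 = 5412.43.
Real growth = 5412.43 / 5848.90 − 1 = -0.0746.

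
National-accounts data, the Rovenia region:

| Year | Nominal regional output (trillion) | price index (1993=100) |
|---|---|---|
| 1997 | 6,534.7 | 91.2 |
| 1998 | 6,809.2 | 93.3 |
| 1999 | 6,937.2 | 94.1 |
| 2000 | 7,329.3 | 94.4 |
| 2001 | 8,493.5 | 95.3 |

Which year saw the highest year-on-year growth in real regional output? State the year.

2001

1998: real = 6809.2/0.933 = 7298.18; growth vs 1997 (7165.24) = 1.86%.
1999: real = 6937.2/0.941 = 7372.16; growth vs 1998 (7298.18) = 1.01%.
2000: real = 7329.3/0.944 = 7764.09; growth vs 1999 (7372.16) = 5.32%.
2001: real = 8493.5/0.953 = 8912.38; growth vs 2000 (7764.09) = 14.79%.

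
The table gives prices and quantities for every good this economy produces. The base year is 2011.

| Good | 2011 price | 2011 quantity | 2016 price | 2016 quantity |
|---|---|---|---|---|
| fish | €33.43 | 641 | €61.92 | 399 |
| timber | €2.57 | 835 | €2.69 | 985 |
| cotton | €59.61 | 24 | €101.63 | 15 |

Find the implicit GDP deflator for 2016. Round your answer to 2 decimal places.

172.27

Nominal GDP 2016 = 61.92·399 + 2.69·985 + 101.63·15 = 28880.18.
Real GDP 2016 (at 2011 prices) = 33.43·399 + 2.57·985 + 59.61·15 = 16764.17.
Deflator = Nominal/Real × 100 = 28880.18/16764.17 × 100 = 172.273.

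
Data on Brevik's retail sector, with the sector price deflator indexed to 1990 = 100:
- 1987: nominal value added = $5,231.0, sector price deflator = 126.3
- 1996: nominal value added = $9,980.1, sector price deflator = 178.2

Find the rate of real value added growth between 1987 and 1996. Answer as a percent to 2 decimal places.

35.22%

Real value added 1987 = 5231.0 / 1.263 = 4141.73.
Real value added 1996 = 9980.1 / 1.782 = 5600.51.
Real growth = 5600.51 / 4141.73 − 1 = 0.3522.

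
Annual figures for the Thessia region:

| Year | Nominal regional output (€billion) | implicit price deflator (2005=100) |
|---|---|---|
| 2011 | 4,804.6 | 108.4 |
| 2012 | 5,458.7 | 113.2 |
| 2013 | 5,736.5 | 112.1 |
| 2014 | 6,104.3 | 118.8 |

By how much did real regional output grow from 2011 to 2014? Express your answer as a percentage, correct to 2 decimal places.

15.93%

Real regional output 2011 = 4804.6/1.084 = 4432.29.
Real regional output 2014 = 6104.3/1.188 = 5138.30.
Change = 5138.30/4432.29 − 1 = 0.1593.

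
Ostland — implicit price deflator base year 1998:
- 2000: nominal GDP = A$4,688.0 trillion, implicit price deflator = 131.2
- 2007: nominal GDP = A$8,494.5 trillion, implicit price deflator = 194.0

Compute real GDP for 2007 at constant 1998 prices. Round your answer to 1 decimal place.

Real GDP = Nominal / (implicit price deflator/100) = 8494.5 / 1.940 = 4378.61.

A$4,378.6 trillion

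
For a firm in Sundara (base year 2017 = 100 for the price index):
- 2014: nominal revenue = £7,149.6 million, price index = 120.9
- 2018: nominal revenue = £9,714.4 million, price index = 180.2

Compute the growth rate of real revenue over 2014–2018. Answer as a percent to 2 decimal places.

Real revenue 2014 = 7149.6 / 1.209 = 5913.65.
Real revenue 2018 = 9714.4 / 1.802 = 5390.90.
Real growth = 5390.90 / 5913.65 − 1 = -0.0884.

-8.84%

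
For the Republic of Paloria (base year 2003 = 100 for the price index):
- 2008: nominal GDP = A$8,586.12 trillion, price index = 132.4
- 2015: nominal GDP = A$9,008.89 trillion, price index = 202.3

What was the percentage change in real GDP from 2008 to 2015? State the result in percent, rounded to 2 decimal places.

-31.33%

Deflate each year: 2008 → 8586.12/1.324 = 6484.98; 2015 → 9008.89/2.023 = 4453.23.
So real GDP changed by 4453.23/6484.98 − 1 = -0.3133, i.e. -31.33%.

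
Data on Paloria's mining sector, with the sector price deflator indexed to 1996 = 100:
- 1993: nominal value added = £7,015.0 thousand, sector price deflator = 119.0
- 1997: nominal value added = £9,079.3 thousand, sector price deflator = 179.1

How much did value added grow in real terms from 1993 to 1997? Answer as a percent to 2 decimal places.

Real value added 1993 = 7015.0 / 1.190 = 5894.96.
Real value added 1997 = 9079.3 / 1.791 = 5069.40.
Real growth = 5069.40 / 5894.96 − 1 = -0.1400.

-14.00%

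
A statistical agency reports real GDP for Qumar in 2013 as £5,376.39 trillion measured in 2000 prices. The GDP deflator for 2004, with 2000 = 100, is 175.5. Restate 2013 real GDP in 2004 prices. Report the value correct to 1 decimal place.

£9,435.6 trillion

Real GDP in 2004 prices = Real GDP in 2000 prices × (P_2004/P_2000) = 5376.39 × 1.755 = 9435.56.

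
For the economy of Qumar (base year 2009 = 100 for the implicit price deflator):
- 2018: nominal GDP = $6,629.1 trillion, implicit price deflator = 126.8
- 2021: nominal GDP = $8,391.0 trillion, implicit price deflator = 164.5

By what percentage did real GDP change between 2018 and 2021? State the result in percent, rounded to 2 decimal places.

-2.43%

Deflate each year: 2018 → 6629.1/1.268 = 5228.00; 2021 → 8391.0/1.645 = 5100.91.
So real GDP changed by 5100.91/5228.00 − 1 = -0.0243, i.e. -2.43%.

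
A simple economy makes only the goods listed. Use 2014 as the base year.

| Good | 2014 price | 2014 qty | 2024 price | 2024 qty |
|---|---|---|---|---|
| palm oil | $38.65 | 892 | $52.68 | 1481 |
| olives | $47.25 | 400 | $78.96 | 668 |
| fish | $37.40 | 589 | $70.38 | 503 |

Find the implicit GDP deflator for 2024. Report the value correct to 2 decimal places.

Nominal GDP 2024 = 52.68·1481 + 78.96·668 + 70.38·503 = 166165.50.
Real GDP 2024 (at 2014 prices) = 38.65·1481 + 47.25·668 + 37.40·503 = 107615.85.
Deflator = Nominal/Real × 100 = 166165.50/107615.85 × 100 = 154.406.

154.41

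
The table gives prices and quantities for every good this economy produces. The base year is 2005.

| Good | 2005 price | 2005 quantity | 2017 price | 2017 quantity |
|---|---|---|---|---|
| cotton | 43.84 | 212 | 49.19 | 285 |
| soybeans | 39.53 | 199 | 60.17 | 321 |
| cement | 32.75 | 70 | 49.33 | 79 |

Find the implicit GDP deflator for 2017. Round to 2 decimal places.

134.06

Nominal GDP 2017 = 49.19·285 + 60.17·321 + 49.33·79 = 37230.79.
Real GDP 2017 (at 2005 prices) = 43.84·285 + 39.53·321 + 32.75·79 = 27770.78.
Deflator = Nominal/Real × 100 = 37230.79/27770.78 × 100 = 134.065.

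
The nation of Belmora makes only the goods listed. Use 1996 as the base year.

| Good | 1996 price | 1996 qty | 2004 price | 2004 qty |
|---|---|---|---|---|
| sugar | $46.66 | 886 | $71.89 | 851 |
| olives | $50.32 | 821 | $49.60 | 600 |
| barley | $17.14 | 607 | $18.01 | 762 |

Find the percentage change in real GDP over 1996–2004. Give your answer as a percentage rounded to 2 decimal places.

Real GDP 1996 = Nominal GDP 1996 = 46.66·886 + 50.32·821 + 17.14·607 = 93057.46.
Real GDP 2004 (at 1996 prices) = 46.66·851 + 50.32·600 + 17.14·762 = 82960.34.
Real growth = 82960.34/93057.46 − 1 = -0.1085.

-10.85%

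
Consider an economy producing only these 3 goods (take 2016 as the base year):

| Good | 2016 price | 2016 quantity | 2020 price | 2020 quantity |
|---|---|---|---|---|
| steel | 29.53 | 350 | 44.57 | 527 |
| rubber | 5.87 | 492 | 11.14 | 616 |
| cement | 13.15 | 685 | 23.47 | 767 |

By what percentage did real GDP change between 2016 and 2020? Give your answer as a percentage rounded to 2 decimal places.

31.64%

Real GDP 2016 = Nominal GDP 2016 = 29.53·350 + 5.87·492 + 13.15·685 = 22231.29.
Real GDP 2020 (at 2016 prices) = 29.53·527 + 5.87·616 + 13.15·767 = 29264.28.
Real growth = 29264.28/22231.29 − 1 = 0.3164.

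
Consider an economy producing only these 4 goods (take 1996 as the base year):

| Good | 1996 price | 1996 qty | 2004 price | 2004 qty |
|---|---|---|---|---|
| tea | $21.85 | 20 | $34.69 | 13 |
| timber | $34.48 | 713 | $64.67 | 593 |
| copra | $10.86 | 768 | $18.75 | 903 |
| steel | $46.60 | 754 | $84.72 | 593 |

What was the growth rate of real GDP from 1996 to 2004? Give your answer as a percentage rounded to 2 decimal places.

-15.08%

Real GDP 1996 = Nominal GDP 1996 = 21.85·20 + 34.48·713 + 10.86·768 + 46.60·754 = 68498.12.
Real GDP 2004 (at 1996 prices) = 21.85·13 + 34.48·593 + 10.86·903 + 46.60·593 = 58171.07.
Real growth = 58171.07/68498.12 − 1 = -0.1508.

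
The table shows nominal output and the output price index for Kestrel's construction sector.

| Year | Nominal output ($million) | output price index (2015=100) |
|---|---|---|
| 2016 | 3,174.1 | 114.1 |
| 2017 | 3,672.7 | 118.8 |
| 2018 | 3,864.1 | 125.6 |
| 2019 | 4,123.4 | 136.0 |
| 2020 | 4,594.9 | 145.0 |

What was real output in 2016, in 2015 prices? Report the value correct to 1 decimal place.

Real output 2016 = 3174.1 / 1.141 = 2781.86.

$2,781.9 million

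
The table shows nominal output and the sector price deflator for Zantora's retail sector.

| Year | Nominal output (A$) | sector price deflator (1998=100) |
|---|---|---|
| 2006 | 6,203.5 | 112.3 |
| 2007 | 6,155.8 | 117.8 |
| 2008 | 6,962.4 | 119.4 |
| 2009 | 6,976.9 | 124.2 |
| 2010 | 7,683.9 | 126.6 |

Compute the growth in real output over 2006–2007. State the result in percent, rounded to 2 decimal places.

Real output 2006 = 6203.5/1.123 = 5524.04.
Real output 2007 = 6155.8/1.178 = 5225.64.
Change = 5225.64/5524.04 − 1 = -0.0540.

-5.40%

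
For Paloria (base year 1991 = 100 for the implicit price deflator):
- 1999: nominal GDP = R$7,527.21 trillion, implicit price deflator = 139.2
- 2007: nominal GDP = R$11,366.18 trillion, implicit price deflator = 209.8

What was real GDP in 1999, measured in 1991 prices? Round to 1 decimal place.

R$5,407.5 trillion

Real GDP = Nominal / (implicit price deflator/100) = 7527.21 / 1.392 = 5407.48.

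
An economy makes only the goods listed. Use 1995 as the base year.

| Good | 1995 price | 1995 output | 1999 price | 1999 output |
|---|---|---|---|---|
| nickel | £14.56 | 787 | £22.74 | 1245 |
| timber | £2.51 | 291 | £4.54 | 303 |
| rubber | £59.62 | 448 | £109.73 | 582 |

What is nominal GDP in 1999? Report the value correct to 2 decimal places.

£93549.78

Nominal GDP 1999 = Σ (p_1999 × q_1999) = 22.74·1245 + 4.54·303 + 109.73·582 = 93549.78.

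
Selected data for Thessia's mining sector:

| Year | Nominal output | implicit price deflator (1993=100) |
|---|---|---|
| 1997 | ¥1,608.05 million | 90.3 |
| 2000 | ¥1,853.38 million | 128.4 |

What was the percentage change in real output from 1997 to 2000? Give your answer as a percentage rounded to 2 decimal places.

-18.94%

Deflate each year: 1997 → 1608.05/0.903 = 1780.79; 2000 → 1853.38/1.284 = 1443.44.
So real output changed by 1443.44/1780.79 − 1 = -0.1894, i.e. -18.94%.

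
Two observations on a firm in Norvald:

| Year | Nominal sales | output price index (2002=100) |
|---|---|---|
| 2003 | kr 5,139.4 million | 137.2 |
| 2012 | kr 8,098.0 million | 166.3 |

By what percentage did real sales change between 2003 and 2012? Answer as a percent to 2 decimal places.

30.00%

Real sales 2003 = 5139.4 / 1.372 = 3745.92.
Real sales 2012 = 8098.0 / 1.663 = 4869.51.
Real growth = 4869.51 / 3745.92 − 1 = 0.3000.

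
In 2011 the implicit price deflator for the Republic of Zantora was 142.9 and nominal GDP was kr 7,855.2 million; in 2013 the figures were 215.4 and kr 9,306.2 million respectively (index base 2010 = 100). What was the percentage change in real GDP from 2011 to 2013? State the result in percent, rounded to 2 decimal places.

-21.40%

Real GDP 2011 = 7855.2 / 1.429 = 5496.99.
Real GDP 2013 = 9306.2 / 2.154 = 4320.43.
Real growth = 4320.43 / 5496.99 − 1 = -0.2140.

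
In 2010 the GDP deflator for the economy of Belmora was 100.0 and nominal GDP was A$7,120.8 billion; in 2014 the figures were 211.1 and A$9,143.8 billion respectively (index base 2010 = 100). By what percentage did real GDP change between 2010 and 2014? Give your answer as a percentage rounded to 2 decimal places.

-39.17%

Real GDP 2010 = 7120.8 / 1.000 = 7120.80.
Real GDP 2014 = 9143.8 / 2.111 = 4331.50.
Real growth = 4331.50 / 7120.80 − 1 = -0.3917.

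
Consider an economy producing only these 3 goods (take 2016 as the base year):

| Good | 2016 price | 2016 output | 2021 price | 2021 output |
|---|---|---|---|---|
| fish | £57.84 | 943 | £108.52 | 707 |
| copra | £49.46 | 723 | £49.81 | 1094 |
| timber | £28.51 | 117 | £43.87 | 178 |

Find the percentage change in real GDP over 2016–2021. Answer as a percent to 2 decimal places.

6.88%

Real GDP 2016 = Nominal GDP 2016 = 57.84·943 + 49.46·723 + 28.51·117 = 93638.37.
Real GDP 2021 (at 2016 prices) = 57.84·707 + 49.46·1094 + 28.51·178 = 100076.90.
Real growth = 100076.90/93638.37 − 1 = 0.0688.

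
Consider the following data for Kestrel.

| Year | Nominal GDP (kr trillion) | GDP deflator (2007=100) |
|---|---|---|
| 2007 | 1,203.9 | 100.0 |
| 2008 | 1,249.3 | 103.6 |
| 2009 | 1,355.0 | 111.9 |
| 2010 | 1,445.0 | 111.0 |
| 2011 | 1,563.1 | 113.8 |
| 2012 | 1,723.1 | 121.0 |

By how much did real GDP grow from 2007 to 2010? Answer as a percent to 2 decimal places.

Real GDP 2007 = 1203.9/1.000 = 1203.90.
Real GDP 2010 = 1445.0/1.110 = 1301.80.
Change = 1301.80/1203.90 − 1 = 0.0813.

8.13%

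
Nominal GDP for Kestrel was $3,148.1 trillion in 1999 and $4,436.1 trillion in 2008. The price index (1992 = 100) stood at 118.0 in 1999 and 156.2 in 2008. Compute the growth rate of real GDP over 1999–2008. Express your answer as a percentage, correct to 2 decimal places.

6.45%

Real GDP 1999 = 3148.1 / 1.180 = 2667.88.
Real GDP 2008 = 4436.1 / 1.562 = 2840.01.
Real growth = 2840.01 / 2667.88 − 1 = 0.0645.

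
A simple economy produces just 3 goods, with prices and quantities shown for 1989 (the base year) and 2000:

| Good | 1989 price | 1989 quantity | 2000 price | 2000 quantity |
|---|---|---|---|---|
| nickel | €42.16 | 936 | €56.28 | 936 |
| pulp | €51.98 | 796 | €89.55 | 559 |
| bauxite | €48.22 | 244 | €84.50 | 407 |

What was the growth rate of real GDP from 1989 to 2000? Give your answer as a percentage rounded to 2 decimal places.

-4.82%

Real GDP 1989 = Nominal GDP 1989 = 42.16·936 + 51.98·796 + 48.22·244 = 92603.52.
Real GDP 2000 (at 1989 prices) = 42.16·936 + 51.98·559 + 48.22·407 = 88144.12.
Real growth = 88144.12/92603.52 − 1 = -0.0482.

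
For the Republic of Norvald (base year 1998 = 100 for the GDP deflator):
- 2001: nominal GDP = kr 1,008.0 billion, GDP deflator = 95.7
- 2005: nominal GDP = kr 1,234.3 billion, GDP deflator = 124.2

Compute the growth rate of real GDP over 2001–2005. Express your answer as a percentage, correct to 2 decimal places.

-5.65%

Deflate each year: 2001 → 1008.0/0.957 = 1053.29; 2005 → 1234.3/1.242 = 993.80.
So real GDP changed by 993.80/1053.29 − 1 = -0.0565, i.e. -5.65%.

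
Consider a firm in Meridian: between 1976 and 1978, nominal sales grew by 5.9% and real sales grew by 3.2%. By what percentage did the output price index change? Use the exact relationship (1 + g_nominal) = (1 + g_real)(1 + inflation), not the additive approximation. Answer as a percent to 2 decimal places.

2.62%

(1 + g_nom) = (1 + g_real)(1 + π), so π = 1.0590 / 1.0320 − 1 = 0.02616.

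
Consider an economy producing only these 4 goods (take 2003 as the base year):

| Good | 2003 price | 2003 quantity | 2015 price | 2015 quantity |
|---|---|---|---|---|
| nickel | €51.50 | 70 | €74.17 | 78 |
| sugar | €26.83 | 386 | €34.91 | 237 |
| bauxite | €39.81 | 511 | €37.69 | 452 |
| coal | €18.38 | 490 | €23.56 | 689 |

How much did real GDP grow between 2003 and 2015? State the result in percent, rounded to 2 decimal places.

Real GDP 2003 = Nominal GDP 2003 = 51.50·70 + 26.83·386 + 39.81·511 + 18.38·490 = 43310.49.
Real GDP 2015 (at 2003 prices) = 51.50·78 + 26.83·237 + 39.81·452 + 18.38·689 = 41033.65.
Real growth = 41033.65/43310.49 − 1 = -0.0526.

-5.26%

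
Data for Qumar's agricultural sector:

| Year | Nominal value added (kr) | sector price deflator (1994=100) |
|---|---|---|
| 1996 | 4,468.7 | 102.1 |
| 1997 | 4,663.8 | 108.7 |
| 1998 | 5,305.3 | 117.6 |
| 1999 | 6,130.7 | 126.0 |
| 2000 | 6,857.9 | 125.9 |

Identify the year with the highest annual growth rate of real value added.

1997: real = 4663.8/1.087 = 4290.52; growth vs 1996 (4376.79) = -1.97%.
1998: real = 5305.3/1.176 = 4511.31; growth vs 1997 (4290.52) = 5.15%.
1999: real = 6130.7/1.260 = 4865.63; growth vs 1998 (4511.31) = 7.85%.
2000: real = 6857.9/1.259 = 5447.10; growth vs 1999 (4865.63) = 11.95%.

2000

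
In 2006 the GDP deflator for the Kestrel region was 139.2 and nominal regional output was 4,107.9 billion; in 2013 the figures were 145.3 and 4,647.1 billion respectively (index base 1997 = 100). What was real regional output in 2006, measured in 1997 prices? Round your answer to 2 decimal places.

Real regional output = Nominal / (GDP deflator/100) = 4107.9 / 1.392 = 2951.08.

2,951.08 billion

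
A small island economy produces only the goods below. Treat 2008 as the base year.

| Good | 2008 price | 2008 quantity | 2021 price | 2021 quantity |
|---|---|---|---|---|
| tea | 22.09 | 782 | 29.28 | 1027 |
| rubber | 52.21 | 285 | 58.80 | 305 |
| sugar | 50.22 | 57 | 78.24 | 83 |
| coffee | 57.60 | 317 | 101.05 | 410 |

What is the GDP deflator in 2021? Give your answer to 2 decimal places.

Nominal GDP 2021 = 29.28·1027 + 58.80·305 + 78.24·83 + 101.05·410 = 95928.98.
Real GDP 2021 (at 2008 prices) = 22.09·1027 + 52.21·305 + 50.22·83 + 57.60·410 = 66394.74.
Deflator = Nominal/Real × 100 = 95928.98/66394.74 × 100 = 144.483.

144.48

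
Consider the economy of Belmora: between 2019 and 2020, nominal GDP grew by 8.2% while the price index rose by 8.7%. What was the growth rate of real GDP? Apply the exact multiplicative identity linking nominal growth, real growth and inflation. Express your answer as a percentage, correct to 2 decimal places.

-0.46%

(1 + g_nom) = (1 + g_real)(1 + π), so g_real = 1.0820 / 1.0870 − 1 = -0.00460.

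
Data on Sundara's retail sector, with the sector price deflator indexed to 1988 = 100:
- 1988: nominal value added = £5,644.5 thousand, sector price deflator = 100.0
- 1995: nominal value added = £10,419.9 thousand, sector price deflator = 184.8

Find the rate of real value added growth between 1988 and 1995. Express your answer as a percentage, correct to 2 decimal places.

Deflate each year: 1988 → 5644.5/1.000 = 5644.50; 1995 → 10419.9/1.848 = 5638.47.
So real value added changed by 5638.47/5644.50 − 1 = -0.0011, i.e. -0.11%.

-0.11%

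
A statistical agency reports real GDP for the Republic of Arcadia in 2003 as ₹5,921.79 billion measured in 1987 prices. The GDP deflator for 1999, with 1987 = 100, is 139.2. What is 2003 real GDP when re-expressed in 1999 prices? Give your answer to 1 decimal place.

Real GDP in 1999 prices = Real GDP in 1987 prices × (P_1999/P_1987) = 5921.79 × 1.392 = 8243.13.

₹8,243.1 billion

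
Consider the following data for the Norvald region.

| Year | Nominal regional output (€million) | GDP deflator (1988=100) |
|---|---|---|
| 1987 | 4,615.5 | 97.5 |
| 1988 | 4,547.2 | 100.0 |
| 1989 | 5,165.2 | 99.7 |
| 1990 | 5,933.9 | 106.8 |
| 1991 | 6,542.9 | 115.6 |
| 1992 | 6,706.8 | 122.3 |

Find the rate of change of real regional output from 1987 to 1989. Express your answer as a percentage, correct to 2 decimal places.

9.44%

Real regional output 1987 = 4615.5/0.975 = 4733.85.
Real regional output 1989 = 5165.2/0.997 = 5180.74.
Change = 5180.74/4733.85 − 1 = 0.0944.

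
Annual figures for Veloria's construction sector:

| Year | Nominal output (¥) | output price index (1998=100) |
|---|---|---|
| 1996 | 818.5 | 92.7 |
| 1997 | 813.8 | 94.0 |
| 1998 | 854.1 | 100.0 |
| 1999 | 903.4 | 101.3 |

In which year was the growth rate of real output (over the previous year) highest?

1997: real = 813.8/0.940 = 865.74; growth vs 1996 (882.96) = -1.95%.
1998: real = 854.1/1.000 = 854.10; growth vs 1997 (865.74) = -1.34%.
1999: real = 903.4/1.013 = 891.81; growth vs 1998 (854.10) = 4.42%.

1999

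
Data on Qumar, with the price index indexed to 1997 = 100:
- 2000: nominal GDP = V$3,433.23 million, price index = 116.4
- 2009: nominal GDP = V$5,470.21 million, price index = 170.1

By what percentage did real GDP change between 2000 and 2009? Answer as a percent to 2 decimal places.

9.03%

Real GDP 2000 = 3433.23 / 1.164 = 2949.51.
Real GDP 2009 = 5470.21 / 1.701 = 3215.88.
Real growth = 3215.88 / 2949.51 − 1 = 0.0903.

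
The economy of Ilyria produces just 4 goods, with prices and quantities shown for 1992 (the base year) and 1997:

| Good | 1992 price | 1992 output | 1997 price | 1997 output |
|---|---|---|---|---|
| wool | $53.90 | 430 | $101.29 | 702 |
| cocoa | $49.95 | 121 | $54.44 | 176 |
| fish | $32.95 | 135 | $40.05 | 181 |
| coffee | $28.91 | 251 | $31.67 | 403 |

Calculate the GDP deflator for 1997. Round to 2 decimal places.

Nominal GDP 1997 = 101.29·702 + 54.44·176 + 40.05·181 + 31.67·403 = 100699.08.
Real GDP 1997 (at 1992 prices) = 53.90·702 + 49.95·176 + 32.95·181 + 28.91·403 = 64243.68.
Deflator = Nominal/Real × 100 = 100699.08/64243.68 × 100 = 156.746.

156.75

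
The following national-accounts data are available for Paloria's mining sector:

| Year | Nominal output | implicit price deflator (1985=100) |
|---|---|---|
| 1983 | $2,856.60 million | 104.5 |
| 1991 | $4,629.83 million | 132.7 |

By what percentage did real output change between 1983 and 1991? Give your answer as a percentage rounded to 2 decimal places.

Deflate each year: 1983 → 2856.60/1.045 = 2733.59; 1991 → 4629.83/1.327 = 3488.94.
So real output changed by 3488.94/2733.59 − 1 = 0.2763, i.e. 27.63%.

27.63%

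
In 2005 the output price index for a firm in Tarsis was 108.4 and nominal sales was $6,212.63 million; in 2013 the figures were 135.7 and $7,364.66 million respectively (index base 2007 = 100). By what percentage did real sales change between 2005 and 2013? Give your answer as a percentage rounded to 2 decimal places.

Deflate each year: 2005 → 6212.63/1.084 = 5731.21; 2013 → 7364.66/1.357 = 5427.16.
So real sales changed by 5427.16/5731.21 − 1 = -0.0531, i.e. -5.31%.

-5.31%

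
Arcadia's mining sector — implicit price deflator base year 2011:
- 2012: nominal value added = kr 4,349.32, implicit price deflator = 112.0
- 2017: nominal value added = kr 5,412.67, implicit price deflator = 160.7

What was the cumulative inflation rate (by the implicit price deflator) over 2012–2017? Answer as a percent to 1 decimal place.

Price-level change = 160.7 / 112.0 − 1 = 0.4348.

43.5%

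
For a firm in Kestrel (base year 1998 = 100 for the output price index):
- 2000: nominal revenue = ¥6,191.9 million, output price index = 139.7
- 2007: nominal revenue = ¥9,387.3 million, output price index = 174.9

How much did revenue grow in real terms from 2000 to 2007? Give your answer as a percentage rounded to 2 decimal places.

21.09%

Real revenue 2000 = 6191.9 / 1.397 = 4432.28.
Real revenue 2007 = 9387.3 / 1.749 = 5367.24.
Real growth = 5367.24 / 4432.28 − 1 = 0.2109.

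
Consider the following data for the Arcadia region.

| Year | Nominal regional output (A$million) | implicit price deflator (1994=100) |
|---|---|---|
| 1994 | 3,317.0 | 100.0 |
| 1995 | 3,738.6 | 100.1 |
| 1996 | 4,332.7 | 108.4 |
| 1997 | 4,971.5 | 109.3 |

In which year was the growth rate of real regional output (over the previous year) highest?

1997

1995: real = 3738.6/1.001 = 3734.87; growth vs 1994 (3317.00) = 12.60%.
1996: real = 4332.7/1.084 = 3996.96; growth vs 1995 (3734.87) = 7.02%.
1997: real = 4971.5/1.093 = 4548.49; growth vs 1996 (3996.96) = 13.80%.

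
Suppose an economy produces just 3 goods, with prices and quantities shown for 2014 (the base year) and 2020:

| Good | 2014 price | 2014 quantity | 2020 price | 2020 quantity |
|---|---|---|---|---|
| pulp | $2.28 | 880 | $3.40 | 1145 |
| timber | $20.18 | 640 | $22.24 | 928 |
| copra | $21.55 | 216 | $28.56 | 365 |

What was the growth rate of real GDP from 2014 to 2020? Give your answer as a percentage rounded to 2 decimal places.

49.18%

Real GDP 2014 = Nominal GDP 2014 = 2.28·880 + 20.18·640 + 21.55·216 = 19576.40.
Real GDP 2020 (at 2014 prices) = 2.28·1145 + 20.18·928 + 21.55·365 = 29203.39.
Real growth = 29203.39/19576.40 − 1 = 0.4918.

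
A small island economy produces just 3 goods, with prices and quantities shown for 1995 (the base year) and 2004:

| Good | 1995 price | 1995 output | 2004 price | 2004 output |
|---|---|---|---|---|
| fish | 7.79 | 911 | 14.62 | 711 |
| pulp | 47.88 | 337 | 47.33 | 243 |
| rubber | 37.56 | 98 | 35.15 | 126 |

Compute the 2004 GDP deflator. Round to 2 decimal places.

120.17

Nominal GDP 2004 = 14.62·711 + 47.33·243 + 35.15·126 = 26324.91.
Real GDP 2004 (at 1995 prices) = 7.79·711 + 47.88·243 + 37.56·126 = 21906.09.
Deflator = Nominal/Real × 100 = 26324.91/21906.09 × 100 = 120.172.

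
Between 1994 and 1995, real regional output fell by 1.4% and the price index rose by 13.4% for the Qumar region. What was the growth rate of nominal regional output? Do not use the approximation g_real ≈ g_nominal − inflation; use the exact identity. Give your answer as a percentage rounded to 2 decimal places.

11.81%

(1 + g_nom) = (1 + g_real)(1 + π) = 0.9860 × 1.1340 = 1.11812.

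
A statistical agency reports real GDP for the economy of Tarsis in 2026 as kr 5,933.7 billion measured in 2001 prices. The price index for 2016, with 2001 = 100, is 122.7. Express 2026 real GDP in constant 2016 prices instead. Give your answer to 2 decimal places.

Real GDP in 2016 prices = Real GDP in 2001 prices × (P_2016/P_2001) = 5933.7 × 1.227 = 7280.65.

kr 7,280.65 billion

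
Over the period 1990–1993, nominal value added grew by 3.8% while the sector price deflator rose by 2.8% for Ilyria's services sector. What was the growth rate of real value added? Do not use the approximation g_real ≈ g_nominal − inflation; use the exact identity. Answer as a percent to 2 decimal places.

0.97%

(1 + g_nom) = (1 + g_real)(1 + π), so g_real = 1.0380 / 1.0280 − 1 = 0.00973.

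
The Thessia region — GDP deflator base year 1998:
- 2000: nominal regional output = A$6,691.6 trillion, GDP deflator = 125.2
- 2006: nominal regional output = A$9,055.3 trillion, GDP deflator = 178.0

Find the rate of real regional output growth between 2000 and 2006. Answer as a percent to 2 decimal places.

Real regional output 2000 = 6691.6 / 1.252 = 5344.73.
Real regional output 2006 = 9055.3 / 1.780 = 5087.25.
Real growth = 5087.25 / 5344.73 − 1 = -0.0482.

-4.82%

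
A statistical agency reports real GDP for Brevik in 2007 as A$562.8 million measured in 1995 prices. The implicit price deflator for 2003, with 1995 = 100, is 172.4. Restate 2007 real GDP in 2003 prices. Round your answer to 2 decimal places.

A$970.27 million

Real GDP in 2003 prices = Real GDP in 1995 prices × (P_2003/P_1995) = 562.8 × 1.724 = 970.27.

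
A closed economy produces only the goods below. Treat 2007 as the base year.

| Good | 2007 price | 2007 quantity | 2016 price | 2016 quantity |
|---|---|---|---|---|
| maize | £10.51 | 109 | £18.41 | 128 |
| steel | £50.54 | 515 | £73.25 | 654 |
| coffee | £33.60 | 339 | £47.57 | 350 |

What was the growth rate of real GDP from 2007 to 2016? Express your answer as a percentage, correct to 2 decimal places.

Real GDP 2007 = Nominal GDP 2007 = 10.51·109 + 50.54·515 + 33.60·339 = 38564.09.
Real GDP 2016 (at 2007 prices) = 10.51·128 + 50.54·654 + 33.60·350 = 46158.44.
Real growth = 46158.44/38564.09 − 1 = 0.1969.

19.69%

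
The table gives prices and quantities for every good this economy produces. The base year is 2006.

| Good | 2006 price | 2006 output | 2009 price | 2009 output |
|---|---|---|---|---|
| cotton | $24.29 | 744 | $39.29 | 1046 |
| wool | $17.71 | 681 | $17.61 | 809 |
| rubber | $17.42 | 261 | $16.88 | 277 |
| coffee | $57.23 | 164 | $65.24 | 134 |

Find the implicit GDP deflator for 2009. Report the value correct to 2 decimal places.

131.65

Nominal GDP 2009 = 39.29·1046 + 17.61·809 + 16.88·277 + 65.24·134 = 68761.75.
Real GDP 2009 (at 2006 prices) = 24.29·1046 + 17.71·809 + 17.42·277 + 57.23·134 = 52228.89.
Deflator = Nominal/Real × 100 = 68761.75/52228.89 × 100 = 131.655.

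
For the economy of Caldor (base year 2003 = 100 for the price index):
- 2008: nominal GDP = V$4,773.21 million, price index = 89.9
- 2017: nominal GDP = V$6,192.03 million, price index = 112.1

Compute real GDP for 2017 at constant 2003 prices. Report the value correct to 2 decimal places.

V$5,523.67 million

Real GDP = Nominal / (price index/100) = 6192.03 / 1.121 = 5523.67.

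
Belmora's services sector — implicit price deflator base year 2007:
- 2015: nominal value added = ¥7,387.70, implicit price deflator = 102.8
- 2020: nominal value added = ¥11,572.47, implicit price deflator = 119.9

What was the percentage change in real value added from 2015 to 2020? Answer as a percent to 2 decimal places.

34.30%

Real value added 2015 = 7387.70 / 1.028 = 7186.48.
Real value added 2020 = 11572.47 / 1.199 = 9651.77.
Real growth = 9651.77 / 7186.48 − 1 = 0.3430.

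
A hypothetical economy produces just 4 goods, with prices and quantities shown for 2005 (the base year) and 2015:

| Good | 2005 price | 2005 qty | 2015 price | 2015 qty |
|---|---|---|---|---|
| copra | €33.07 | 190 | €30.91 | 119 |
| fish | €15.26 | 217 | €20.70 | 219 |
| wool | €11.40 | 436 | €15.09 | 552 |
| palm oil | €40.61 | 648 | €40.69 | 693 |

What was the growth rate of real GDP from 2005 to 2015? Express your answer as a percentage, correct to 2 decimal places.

Real GDP 2005 = Nominal GDP 2005 = 33.07·190 + 15.26·217 + 11.40·436 + 40.61·648 = 40880.40.
Real GDP 2015 (at 2005 prices) = 33.07·119 + 15.26·219 + 11.40·552 + 40.61·693 = 41712.80.
Real growth = 41712.80/40880.40 − 1 = 0.0204.

2.04%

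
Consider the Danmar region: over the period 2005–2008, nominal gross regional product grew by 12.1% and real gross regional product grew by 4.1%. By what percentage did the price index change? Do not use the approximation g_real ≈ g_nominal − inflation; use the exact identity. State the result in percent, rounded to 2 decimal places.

7.68%

(1 + g_nom) = (1 + g_real)(1 + π), so π = 1.1210 / 1.0410 − 1 = 0.07685.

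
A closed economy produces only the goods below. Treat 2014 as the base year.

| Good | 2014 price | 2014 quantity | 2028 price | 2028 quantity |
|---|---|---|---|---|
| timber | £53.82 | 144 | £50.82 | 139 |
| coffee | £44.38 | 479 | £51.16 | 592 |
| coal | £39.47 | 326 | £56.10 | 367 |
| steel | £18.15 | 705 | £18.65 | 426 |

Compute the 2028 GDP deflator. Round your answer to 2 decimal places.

117.71

Nominal GDP 2028 = 50.82·139 + 51.16·592 + 56.10·367 + 18.65·426 = 65884.30.
Real GDP 2028 (at 2014 prices) = 53.82·139 + 44.38·592 + 39.47·367 + 18.15·426 = 55971.33.
Deflator = Nominal/Real × 100 = 65884.30/55971.33 × 100 = 117.711.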